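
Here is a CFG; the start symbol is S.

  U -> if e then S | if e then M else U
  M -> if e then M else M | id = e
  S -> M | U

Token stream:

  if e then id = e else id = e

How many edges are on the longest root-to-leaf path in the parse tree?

[S [M if e then [M id = e] else [M id = e]]]

3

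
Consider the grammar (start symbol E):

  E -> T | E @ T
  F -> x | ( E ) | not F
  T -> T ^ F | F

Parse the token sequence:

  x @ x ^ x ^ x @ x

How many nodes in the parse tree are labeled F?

5

[E [E [E [T [F x]]] @ [T [T [T [F x]] ^ [F x]] ^ [F x]]] @ [T [F x]]]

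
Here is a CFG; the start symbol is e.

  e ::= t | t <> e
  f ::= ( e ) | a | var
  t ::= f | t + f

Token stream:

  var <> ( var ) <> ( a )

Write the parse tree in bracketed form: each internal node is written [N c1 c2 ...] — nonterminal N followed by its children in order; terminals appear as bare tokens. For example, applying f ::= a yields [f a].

[e [t [f var]] <> [e [t [f ( [e [t [f var]]] )]] <> [e [t [f ( [e [t [f a]]] )]]]]]

e
t <> e
f <> e
var <> e
var <> t <> e
var <> f <> e
var <> ( e ) <> e
var <> ( t ) <> e
var <> ( f ) <> e
var <> ( var ) <> e
var <> ( var ) <> t
var <> ( var ) <> f
var <> ( var ) <> ( e )
var <> ( var ) <> ( t )
var <> ( var ) <> ( f )
var <> ( var ) <> ( a )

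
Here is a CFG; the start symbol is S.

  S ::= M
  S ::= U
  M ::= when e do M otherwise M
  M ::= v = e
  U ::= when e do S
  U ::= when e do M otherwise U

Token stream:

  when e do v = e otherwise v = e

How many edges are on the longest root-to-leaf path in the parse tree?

[S [M when e do [M v = e] otherwise [M v = e]]]

3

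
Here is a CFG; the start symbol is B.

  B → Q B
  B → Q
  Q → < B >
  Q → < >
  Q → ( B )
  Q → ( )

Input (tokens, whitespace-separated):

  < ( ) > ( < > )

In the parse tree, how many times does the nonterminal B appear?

[B [Q < [B [Q ( )]] >] [B [Q ( [B [Q < >]] )]]]

4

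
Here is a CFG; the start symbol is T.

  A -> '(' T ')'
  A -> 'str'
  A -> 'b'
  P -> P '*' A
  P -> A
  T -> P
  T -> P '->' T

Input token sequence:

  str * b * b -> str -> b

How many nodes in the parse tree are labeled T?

[T [P [P [P [A str]] * [A b]] * [A b]] -> [T [P [A str]] -> [T [P [A b]]]]]

3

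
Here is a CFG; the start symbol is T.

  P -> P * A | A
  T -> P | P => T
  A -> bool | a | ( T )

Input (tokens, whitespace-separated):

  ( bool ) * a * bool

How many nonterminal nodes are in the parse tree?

10

[T [P [P [P [A ( [T [P [A bool]]] )]] * [A a]] * [A bool]]]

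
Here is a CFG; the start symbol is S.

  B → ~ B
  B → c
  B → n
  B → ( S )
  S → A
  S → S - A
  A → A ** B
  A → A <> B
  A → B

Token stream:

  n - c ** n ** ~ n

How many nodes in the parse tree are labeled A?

4

[S [S [A [B n]]] - [A [A [A [B c]] ** [B n]] ** [B ~ [B n]]]]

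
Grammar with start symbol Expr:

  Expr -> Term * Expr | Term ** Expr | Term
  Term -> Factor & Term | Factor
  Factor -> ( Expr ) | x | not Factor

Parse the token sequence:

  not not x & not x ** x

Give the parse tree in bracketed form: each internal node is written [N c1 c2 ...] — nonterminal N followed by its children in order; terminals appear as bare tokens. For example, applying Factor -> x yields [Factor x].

Expr
Term ** Expr
Factor & Term ** Expr
not Factor & Term ** Expr
not not Factor & Term ** Expr
not not x & Term ** Expr
not not x & Factor ** Expr
not not x & not Factor ** Expr
not not x & not x ** Expr
not not x & not x ** Term
not not x & not x ** Factor
not not x & not x ** x

[Expr [Term [Factor not [Factor not [Factor x]]] & [Term [Factor not [Factor x]]]] ** [Expr [Term [Factor x]]]]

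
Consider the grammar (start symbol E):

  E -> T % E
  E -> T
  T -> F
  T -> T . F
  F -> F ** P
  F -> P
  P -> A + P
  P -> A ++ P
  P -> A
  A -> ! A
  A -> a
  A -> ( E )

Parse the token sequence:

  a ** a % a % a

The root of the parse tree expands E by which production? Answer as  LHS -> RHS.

[E [T [F [F [P [A a]]] ** [P [A a]]]] % [E [T [F [P [A a]]]] % [E [T [F [P [A a]]]]]]]

E -> T % E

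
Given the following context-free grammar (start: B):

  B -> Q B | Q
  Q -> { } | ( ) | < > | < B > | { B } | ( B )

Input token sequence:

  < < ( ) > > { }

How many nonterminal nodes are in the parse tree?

8

[B [Q < [B [Q < [B [Q ( )]] >]] >] [B [Q { }]]]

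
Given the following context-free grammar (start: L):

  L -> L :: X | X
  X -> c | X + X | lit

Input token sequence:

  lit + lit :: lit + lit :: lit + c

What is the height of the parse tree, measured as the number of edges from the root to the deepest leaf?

[L [L [L [X [X lit] + [X lit]]] :: [X [X lit] + [X lit]]] :: [X [X lit] + [X c]]]

5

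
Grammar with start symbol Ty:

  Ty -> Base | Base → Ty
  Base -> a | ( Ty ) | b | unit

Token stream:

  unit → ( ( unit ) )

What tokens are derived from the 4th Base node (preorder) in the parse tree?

unit

[Ty [Base unit] → [Ty [Base ( [Ty [Base ( [Ty [Base unit]] )]] )]]]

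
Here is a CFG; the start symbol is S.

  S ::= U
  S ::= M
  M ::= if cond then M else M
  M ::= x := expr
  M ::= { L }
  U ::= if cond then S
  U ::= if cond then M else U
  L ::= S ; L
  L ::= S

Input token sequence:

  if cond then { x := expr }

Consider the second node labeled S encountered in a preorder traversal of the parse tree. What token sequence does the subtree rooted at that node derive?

[S [U if cond then [S [M { [L [S [M x := expr]]] }]]]]

{ x := expr }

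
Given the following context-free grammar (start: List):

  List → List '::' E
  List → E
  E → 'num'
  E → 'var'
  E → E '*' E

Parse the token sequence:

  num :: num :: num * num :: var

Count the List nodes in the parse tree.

4

[List [List [List [List [E num]] :: [E num]] :: [E [E num] * [E num]]] :: [E var]]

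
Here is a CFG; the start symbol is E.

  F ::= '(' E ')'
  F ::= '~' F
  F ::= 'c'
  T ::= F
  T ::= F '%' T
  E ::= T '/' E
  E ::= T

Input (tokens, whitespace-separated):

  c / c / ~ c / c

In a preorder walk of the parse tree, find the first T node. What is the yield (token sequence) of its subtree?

[E [T [F c]] / [E [T [F c]] / [E [T [F ~ [F c]]] / [E [T [F c]]]]]]

c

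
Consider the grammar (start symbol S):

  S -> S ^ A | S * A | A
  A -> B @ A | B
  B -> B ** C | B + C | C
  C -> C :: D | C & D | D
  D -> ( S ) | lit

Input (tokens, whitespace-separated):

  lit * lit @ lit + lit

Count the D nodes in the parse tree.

[S [S [A [B [C [D lit]]]]] * [A [B [C [D lit]]] @ [A [B [B [C [D lit]]] + [C [D lit]]]]]]

4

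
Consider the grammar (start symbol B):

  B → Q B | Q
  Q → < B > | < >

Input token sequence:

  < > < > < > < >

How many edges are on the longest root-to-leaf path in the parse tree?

[B [Q < >] [B [Q < >] [B [Q < >] [B [Q < >]]]]]

5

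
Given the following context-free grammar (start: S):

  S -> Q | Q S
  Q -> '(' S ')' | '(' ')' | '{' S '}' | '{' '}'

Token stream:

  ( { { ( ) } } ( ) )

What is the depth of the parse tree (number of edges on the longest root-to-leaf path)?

8

[S [Q ( [S [Q { [S [Q { [S [Q ( )]] }]] }] [S [Q ( )]]] )]]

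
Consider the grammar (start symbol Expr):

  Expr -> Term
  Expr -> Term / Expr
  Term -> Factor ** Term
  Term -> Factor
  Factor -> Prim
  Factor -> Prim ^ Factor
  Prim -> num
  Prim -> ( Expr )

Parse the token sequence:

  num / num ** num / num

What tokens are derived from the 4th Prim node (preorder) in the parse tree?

num

[Expr [Term [Factor [Prim num]]] / [Expr [Term [Factor [Prim num]] ** [Term [Factor [Prim num]]]] / [Expr [Term [Factor [Prim num]]]]]]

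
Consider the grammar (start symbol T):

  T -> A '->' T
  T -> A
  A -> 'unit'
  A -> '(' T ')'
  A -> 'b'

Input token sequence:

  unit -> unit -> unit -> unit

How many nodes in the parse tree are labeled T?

4

[T [A unit] -> [T [A unit] -> [T [A unit] -> [T [A unit]]]]]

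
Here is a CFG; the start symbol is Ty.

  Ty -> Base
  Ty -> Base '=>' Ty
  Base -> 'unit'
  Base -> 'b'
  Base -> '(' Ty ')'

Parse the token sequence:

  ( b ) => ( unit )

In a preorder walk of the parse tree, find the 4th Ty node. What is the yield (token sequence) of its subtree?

[Ty [Base ( [Ty [Base b]] )] => [Ty [Base ( [Ty [Base unit]] )]]]

unit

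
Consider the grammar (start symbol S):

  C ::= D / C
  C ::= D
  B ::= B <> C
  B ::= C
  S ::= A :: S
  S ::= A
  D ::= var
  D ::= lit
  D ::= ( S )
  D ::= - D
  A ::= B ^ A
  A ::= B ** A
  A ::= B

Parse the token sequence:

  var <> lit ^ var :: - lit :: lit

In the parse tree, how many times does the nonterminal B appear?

[S [A [B [B [C [D var]]] <> [C [D lit]]] ^ [A [B [C [D var]]]]] :: [S [A [B [C [D - [D lit]]]]] :: [S [A [B [C [D lit]]]]]]]

5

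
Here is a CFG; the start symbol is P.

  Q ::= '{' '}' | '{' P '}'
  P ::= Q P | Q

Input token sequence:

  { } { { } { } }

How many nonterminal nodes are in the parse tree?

8

[P [Q { }] [P [Q { [P [Q { }] [P [Q { }]]] }]]]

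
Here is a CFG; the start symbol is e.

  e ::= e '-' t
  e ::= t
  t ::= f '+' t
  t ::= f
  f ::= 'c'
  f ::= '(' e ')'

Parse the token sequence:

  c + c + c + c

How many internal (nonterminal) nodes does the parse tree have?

[e [t [f c] + [t [f c] + [t [f c] + [t [f c]]]]]]

9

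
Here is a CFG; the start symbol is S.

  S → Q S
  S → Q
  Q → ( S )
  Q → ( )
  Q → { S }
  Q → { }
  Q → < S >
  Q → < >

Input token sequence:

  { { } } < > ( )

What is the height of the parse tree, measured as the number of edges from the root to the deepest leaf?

[S [Q { [S [Q { }]] }] [S [Q < >] [S [Q ( )]]]]

4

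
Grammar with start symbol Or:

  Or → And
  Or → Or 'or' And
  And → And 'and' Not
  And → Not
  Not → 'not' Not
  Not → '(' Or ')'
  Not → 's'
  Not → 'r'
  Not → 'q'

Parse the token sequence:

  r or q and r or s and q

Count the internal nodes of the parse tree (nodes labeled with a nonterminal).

13

[Or [Or [Or [And [Not r]]] or [And [And [Not q]] and [Not r]]] or [And [And [Not s]] and [Not q]]]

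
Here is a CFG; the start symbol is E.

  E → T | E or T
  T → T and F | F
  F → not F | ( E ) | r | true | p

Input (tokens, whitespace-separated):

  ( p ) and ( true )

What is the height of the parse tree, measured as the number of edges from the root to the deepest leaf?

[E [T [T [F ( [E [T [F p]]] )]] and [F ( [E [T [F true]]] )]]]

7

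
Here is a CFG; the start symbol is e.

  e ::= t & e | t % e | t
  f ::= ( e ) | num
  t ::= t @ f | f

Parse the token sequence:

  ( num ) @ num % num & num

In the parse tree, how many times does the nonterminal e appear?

[e [t [t [f ( [e [t [f num]]] )]] @ [f num]] % [e [t [f num]] & [e [t [f num]]]]]

4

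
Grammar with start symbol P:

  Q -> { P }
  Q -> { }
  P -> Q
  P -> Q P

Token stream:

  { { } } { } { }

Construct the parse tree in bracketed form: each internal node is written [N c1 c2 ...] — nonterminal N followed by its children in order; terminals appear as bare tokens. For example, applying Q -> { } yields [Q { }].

[P [Q { [P [Q { }]] }] [P [Q { }] [P [Q { }]]]]

P
Q P
{ P } P
{ Q } P
{ { } } P
{ { } } Q P
{ { } } { } P
{ { } } { } Q
{ { } } { } { }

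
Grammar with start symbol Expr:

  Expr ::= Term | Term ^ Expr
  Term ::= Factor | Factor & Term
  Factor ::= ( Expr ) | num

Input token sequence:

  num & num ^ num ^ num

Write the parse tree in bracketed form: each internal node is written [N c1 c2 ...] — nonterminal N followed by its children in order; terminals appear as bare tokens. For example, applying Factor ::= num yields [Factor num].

[Expr [Term [Factor num] & [Term [Factor num]]] ^ [Expr [Term [Factor num]] ^ [Expr [Term [Factor num]]]]]

Expr
Term ^ Expr
Factor & Term ^ Expr
num & Term ^ Expr
num & Factor ^ Expr
num & num ^ Expr
num & num ^ Term ^ Expr
num & num ^ Factor ^ Expr
num & num ^ num ^ Expr
num & num ^ num ^ Term
num & num ^ num ^ Factor
num & num ^ num ^ num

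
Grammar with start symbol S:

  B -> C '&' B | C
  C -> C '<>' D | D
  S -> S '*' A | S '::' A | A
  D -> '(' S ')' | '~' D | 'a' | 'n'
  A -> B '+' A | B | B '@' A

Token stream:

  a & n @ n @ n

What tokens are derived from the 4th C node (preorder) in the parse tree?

[S [A [B [C [D a]] & [B [C [D n]]]] @ [A [B [C [D n]]] @ [A [B [C [D n]]]]]]]

n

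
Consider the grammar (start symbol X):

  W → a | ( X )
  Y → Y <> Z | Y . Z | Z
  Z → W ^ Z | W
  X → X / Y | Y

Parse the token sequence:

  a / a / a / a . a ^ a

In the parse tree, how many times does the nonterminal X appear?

[X [X [X [X [Y [Z [W a]]]] / [Y [Z [W a]]]] / [Y [Z [W a]]]] / [Y [Y [Z [W a]]] . [Z [W a] ^ [Z [W a]]]]]

4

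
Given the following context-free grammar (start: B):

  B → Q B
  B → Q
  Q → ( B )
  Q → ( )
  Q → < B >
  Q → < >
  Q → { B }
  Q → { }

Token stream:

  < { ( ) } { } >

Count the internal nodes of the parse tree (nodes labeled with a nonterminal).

[B [Q < [B [Q { [B [Q ( )]] }] [B [Q { }]]] >]]

8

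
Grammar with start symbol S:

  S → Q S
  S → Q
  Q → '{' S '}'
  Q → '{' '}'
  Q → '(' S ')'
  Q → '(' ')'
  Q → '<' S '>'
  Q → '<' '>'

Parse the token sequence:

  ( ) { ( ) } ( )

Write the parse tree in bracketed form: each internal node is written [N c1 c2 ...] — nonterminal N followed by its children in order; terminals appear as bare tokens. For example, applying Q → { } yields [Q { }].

S
Q S
( ) S
( ) Q S
( ) { S } S
( ) { Q } S
( ) { ( ) } S
( ) { ( ) } Q
( ) { ( ) } ( )

[S [Q ( )] [S [Q { [S [Q ( )]] }] [S [Q ( )]]]]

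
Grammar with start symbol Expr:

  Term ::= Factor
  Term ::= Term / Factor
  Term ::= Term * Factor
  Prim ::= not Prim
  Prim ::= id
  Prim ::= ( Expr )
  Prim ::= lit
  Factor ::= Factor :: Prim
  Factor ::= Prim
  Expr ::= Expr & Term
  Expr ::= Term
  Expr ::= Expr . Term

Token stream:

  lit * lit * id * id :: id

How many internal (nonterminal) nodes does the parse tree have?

15

[Expr [Term [Term [Term [Term [Factor [Prim lit]]] * [Factor [Prim lit]]] * [Factor [Prim id]]] * [Factor [Factor [Prim id]] :: [Prim id]]]]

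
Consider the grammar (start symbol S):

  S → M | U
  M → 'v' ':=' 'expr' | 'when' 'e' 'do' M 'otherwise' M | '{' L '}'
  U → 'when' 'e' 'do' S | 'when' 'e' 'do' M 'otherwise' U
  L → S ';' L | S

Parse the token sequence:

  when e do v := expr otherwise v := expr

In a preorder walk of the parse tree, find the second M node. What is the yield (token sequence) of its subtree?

v := expr

[S [M when e do [M v := expr] otherwise [M v := expr]]]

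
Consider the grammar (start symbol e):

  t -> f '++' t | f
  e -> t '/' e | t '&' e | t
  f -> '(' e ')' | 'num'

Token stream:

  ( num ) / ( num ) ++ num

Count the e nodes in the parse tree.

4

[e [t [f ( [e [t [f num]]] )]] / [e [t [f ( [e [t [f num]]] )] ++ [t [f num]]]]]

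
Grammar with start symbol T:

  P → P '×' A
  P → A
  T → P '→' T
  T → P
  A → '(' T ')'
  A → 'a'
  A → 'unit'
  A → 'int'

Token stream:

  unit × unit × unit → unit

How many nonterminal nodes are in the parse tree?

10

[T [P [P [P [A unit]] × [A unit]] × [A unit]] → [T [P [A unit]]]]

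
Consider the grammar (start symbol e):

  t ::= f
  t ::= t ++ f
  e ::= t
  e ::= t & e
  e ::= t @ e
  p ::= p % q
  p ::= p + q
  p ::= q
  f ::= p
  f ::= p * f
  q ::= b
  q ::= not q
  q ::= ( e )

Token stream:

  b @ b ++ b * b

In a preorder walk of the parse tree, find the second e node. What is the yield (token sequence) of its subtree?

[e [t [f [p [q b]]]] @ [e [t [t [f [p [q b]]]] ++ [f [p [q b]] * [f [p [q b]]]]]]]

b ++ b * b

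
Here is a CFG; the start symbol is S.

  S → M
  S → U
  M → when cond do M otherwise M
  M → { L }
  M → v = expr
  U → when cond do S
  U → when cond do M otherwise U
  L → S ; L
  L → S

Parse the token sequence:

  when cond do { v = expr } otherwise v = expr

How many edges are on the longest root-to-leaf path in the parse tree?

[S [M when cond do [M { [L [S [M v = expr]]] }] otherwise [M v = expr]]]

6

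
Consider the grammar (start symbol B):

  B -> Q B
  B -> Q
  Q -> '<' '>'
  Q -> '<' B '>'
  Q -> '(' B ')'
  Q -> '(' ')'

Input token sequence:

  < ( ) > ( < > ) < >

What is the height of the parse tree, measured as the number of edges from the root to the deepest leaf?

5

[B [Q < [B [Q ( )]] >] [B [Q ( [B [Q < >]] )] [B [Q < >]]]]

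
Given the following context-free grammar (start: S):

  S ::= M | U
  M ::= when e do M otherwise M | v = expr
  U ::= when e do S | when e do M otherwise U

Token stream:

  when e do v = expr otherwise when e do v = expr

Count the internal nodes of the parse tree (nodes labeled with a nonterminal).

6

[S [U when e do [M v = expr] otherwise [U when e do [S [M v = expr]]]]]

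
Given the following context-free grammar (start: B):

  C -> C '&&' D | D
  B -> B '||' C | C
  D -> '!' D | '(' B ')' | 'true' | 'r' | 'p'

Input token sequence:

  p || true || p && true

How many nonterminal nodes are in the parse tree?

11

[B [B [B [C [D p]]] || [C [D true]]] || [C [C [D p]] && [D true]]]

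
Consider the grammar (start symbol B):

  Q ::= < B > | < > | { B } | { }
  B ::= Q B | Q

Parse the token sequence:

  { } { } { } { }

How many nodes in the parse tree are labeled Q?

4

[B [Q { }] [B [Q { }] [B [Q { }] [B [Q { }]]]]]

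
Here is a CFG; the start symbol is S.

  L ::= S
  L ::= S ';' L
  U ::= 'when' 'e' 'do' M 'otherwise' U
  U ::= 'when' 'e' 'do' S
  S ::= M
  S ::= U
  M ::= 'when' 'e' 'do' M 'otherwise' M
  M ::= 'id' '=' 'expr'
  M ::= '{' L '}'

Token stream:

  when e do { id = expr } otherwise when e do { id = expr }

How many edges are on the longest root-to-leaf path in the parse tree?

[S [U when e do [M { [L [S [M id = expr]]] }] otherwise [U when e do [S [M { [L [S [M id = expr]]] }]]]]]

8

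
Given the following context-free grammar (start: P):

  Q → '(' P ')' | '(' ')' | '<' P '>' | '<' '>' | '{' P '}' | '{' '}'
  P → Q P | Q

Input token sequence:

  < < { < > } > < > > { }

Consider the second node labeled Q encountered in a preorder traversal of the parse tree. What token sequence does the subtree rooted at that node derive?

[P [Q < [P [Q < [P [Q { [P [Q < >]] }]] >] [P [Q < >]]] >] [P [Q { }]]]

< { < > } >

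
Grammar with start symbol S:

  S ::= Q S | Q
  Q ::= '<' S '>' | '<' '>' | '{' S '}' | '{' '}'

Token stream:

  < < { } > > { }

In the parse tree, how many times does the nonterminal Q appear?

[S [Q < [S [Q < [S [Q { }]] >]] >] [S [Q { }]]]

4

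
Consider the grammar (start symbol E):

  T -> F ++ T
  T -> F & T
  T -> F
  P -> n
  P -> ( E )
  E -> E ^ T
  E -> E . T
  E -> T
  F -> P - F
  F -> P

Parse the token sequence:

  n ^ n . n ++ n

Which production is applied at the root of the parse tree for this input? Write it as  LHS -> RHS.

[E [E [E [T [F [P n]]]] ^ [T [F [P n]]]] . [T [F [P n]] ++ [T [F [P n]]]]]

E -> E . T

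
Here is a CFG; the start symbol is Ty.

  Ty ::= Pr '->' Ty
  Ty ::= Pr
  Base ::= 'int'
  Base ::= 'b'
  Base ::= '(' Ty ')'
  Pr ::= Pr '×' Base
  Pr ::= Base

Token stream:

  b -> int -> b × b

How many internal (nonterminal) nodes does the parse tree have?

[Ty [Pr [Base b]] -> [Ty [Pr [Base int]] -> [Ty [Pr [Pr [Base b]] × [Base b]]]]]

11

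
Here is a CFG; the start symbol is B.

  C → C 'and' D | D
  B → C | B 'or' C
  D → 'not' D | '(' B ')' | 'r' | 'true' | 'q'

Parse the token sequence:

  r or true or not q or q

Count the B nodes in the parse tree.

4

[B [B [B [B [C [D r]]] or [C [D true]]] or [C [D not [D q]]]] or [C [D q]]]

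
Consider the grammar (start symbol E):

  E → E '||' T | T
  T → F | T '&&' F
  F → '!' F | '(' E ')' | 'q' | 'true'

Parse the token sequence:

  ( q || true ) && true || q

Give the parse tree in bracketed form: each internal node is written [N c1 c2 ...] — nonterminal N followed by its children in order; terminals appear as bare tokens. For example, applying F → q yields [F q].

[E [E [T [T [F ( [E [E [T [F q]]] || [T [F true]]] )]] && [F true]]] || [T [F q]]]

E
E || T
T || T
T && F || T
F && F || T
( E ) && F || T
( E || T ) && F || T
( T || T ) && F || T
( F || T ) && F || T
( q || T ) && F || T
( q || F ) && F || T
( q || true ) && F || T
( q || true ) && true || T
( q || true ) && true || F
( q || true ) && true || q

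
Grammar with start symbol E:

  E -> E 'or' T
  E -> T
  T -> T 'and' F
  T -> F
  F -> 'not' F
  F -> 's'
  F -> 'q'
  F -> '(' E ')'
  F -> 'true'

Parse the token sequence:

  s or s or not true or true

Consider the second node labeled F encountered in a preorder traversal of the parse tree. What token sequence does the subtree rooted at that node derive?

[E [E [E [E [T [F s]]] or [T [F s]]] or [T [F not [F true]]]] or [T [F true]]]

s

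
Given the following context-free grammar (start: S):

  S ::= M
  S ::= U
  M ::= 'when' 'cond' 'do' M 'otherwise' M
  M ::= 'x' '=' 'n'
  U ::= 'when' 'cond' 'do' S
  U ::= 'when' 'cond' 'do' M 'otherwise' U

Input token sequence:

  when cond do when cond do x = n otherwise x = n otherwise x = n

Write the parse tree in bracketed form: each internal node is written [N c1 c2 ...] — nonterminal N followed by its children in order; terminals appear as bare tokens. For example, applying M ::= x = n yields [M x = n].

[S [M when cond do [M when cond do [M x = n] otherwise [M x = n]] otherwise [M x = n]]]

S
M
when cond do M otherwise M
when cond do when cond do M otherwise M otherwise M
when cond do when cond do x = n otherwise M otherwise M
when cond do when cond do x = n otherwise x = n otherwise M
when cond do when cond do x = n otherwise x = n otherwise x = n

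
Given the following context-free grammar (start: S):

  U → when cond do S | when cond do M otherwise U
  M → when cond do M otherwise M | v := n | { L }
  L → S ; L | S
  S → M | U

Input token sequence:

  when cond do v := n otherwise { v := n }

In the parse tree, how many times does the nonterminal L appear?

[S [M when cond do [M v := n] otherwise [M { [L [S [M v := n]]] }]]]

1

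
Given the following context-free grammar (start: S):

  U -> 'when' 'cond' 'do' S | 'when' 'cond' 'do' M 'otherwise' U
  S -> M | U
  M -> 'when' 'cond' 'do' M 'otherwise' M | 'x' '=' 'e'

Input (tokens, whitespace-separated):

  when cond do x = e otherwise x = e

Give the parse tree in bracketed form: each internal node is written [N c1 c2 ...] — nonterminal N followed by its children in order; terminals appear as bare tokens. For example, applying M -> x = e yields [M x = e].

[S [M when cond do [M x = e] otherwise [M x = e]]]

S
M
when cond do M otherwise M
when cond do x = e otherwise M
when cond do x = e otherwise x = e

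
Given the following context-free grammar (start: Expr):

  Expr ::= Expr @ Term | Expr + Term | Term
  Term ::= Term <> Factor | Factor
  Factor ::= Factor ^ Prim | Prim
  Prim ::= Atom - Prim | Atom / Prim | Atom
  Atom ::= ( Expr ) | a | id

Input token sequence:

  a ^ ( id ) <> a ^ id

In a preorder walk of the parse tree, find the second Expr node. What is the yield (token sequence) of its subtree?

[Expr [Term [Term [Factor [Factor [Prim [Atom a]]] ^ [Prim [Atom ( [Expr [Term [Factor [Prim [Atom id]]]]] )]]]] <> [Factor [Factor [Prim [Atom a]]] ^ [Prim [Atom id]]]]]

id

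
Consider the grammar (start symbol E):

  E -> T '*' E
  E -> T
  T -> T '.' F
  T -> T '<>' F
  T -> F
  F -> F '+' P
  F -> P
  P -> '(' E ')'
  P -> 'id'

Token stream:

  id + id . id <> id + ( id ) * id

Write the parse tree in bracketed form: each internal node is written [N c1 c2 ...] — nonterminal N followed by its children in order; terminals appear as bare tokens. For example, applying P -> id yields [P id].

E
T * E
T <> F * E
T . F <> F * E
F . F <> F * E
F + P . F <> F * E
P + P . F <> F * E
id + P . F <> F * E
id + id . F <> F * E
id + id . P <> F * E
id + id . id <> F * E
id + id . id <> F + P * E
id + id . id <> P + P * E
id + id . id <> id + P * E
id + id . id <> id + ( E ) * E
id + id . id <> id + ( T ) * E
id + id . id <> id + ( F ) * E
id + id . id <> id + ( P ) * E
id + id . id <> id + ( id ) * E
id + id . id <> id + ( id ) * T
id + id . id <> id + ( id ) * F
id + id . id <> id + ( id ) * P
id + id . id <> id + ( id ) * id

[E [T [T [T [F [F [P id]] + [P id]]] . [F [P id]]] <> [F [F [P id]] + [P ( [E [T [F [P id]]]] )]]] * [E [T [F [P id]]]]]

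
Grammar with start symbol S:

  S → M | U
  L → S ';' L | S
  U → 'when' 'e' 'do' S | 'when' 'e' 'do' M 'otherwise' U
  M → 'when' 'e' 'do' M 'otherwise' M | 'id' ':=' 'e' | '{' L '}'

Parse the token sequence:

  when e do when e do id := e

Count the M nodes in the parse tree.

[S [U when e do [S [U when e do [S [M id := e]]]]]]

1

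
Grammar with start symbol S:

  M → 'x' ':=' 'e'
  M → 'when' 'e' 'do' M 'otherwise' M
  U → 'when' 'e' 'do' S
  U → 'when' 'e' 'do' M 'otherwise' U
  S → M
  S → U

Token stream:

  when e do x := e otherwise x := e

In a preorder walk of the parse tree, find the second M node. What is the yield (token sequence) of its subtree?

[S [M when e do [M x := e] otherwise [M x := e]]]

x := e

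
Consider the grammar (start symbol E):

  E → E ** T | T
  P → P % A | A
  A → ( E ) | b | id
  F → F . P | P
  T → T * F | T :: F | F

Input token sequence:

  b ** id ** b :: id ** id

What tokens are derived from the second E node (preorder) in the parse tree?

[E [E [E [E [T [F [P [A b]]]]] ** [T [F [P [A id]]]]] ** [T [T [F [P [A b]]]] :: [F [P [A id]]]]] ** [T [F [P [A id]]]]]

b ** id ** b :: id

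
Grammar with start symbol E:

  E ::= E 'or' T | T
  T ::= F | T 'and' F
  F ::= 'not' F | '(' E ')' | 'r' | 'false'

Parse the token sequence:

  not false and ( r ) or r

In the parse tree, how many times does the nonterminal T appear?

[E [E [T [T [F not [F false]]] and [F ( [E [T [F r]]] )]]] or [T [F r]]]

4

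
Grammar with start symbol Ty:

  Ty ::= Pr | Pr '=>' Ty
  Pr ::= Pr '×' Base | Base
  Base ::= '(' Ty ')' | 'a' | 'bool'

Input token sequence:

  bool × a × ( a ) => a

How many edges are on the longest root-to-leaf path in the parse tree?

[Ty [Pr [Pr [Pr [Base bool]] × [Base a]] × [Base ( [Ty [Pr [Base a]]] )]] => [Ty [Pr [Base a]]]]

6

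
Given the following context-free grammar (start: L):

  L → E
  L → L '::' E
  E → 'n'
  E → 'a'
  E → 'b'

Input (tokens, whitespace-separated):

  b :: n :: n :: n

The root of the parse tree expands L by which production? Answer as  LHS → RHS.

[L [L [L [L [E b]] :: [E n]] :: [E n]] :: [E n]]

L → L '::' E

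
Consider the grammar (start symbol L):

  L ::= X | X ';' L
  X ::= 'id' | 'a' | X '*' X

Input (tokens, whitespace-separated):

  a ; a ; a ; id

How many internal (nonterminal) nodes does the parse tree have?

[L [X a] ; [L [X a] ; [L [X a] ; [L [X id]]]]]

8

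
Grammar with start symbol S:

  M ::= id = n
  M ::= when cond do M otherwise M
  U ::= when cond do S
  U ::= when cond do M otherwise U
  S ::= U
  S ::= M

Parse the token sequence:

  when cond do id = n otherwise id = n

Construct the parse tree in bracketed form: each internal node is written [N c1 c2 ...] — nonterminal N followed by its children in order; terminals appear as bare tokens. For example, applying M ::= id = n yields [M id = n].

[S [M when cond do [M id = n] otherwise [M id = n]]]

S
M
when cond do M otherwise M
when cond do id = n otherwise M
when cond do id = n otherwise id = n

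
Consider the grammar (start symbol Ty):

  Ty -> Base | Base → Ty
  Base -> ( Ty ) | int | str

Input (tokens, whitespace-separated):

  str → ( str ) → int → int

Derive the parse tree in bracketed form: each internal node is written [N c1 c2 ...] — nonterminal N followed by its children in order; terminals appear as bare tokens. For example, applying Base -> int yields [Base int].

Ty
Base → Ty
str → Ty
str → Base → Ty
str → ( Ty ) → Ty
str → ( Base ) → Ty
str → ( str ) → Ty
str → ( str ) → Base → Ty
str → ( str ) → int → Ty
str → ( str ) → int → Base
str → ( str ) → int → int

[Ty [Base str] → [Ty [Base ( [Ty [Base str]] )] → [Ty [Base int] → [Ty [Base int]]]]]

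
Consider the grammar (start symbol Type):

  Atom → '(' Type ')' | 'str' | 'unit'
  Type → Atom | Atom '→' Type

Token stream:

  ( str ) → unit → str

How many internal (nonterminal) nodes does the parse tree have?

8

[Type [Atom ( [Type [Atom str]] )] → [Type [Atom unit] → [Type [Atom str]]]]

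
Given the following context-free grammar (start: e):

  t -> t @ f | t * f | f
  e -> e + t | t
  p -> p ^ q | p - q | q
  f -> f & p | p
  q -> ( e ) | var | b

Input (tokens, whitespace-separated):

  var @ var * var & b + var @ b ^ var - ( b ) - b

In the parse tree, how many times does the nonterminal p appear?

[e [e [t [t [t [f [p [q var]]]] @ [f [p [q var]]]] * [f [f [p [q var]]] & [p [q b]]]]] + [t [t [f [p [q var]]]] @ [f [p [p [p [p [q b]] ^ [q var]] - [q ( [e [t [f [p [q b]]]]] )]] - [q b]]]]]

10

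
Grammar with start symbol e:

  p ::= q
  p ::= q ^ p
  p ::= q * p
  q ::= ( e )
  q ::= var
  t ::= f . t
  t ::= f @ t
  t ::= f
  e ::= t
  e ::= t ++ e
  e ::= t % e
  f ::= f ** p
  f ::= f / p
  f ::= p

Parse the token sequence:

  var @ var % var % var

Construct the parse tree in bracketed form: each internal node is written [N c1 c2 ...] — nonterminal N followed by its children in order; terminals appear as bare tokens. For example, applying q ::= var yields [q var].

e
t % e
f @ t % e
p @ t % e
q @ t % e
var @ t % e
var @ f % e
var @ p % e
var @ q % e
var @ var % e
var @ var % t % e
var @ var % f % e
var @ var % p % e
var @ var % q % e
var @ var % var % e
var @ var % var % t
var @ var % var % f
var @ var % var % p
var @ var % var % q
var @ var % var % var

[e [t [f [p [q var]]] @ [t [f [p [q var]]]]] % [e [t [f [p [q var]]]] % [e [t [f [p [q var]]]]]]]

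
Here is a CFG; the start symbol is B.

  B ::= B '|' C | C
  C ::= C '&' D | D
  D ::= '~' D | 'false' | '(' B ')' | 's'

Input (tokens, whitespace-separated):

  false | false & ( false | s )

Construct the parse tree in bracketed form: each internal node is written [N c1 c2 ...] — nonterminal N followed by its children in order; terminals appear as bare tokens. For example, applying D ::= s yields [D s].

B
B | C
C | C
D | C
false | C
false | C & D
false | D & D
false | false & D
false | false & ( B )
false | false & ( B | C )
false | false & ( C | C )
false | false & ( D | C )
false | false & ( false | C )
false | false & ( false | D )
false | false & ( false | s )

[B [B [C [D false]]] | [C [C [D false]] & [D ( [B [B [C [D false]]] | [C [D s]]] )]]]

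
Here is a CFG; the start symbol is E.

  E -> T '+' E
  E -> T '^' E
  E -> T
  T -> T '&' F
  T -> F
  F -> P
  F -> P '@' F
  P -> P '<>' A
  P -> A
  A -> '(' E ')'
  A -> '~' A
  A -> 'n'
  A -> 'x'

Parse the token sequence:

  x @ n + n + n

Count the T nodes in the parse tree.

[E [T [F [P [A x]] @ [F [P [A n]]]]] + [E [T [F [P [A n]]]] + [E [T [F [P [A n]]]]]]]

3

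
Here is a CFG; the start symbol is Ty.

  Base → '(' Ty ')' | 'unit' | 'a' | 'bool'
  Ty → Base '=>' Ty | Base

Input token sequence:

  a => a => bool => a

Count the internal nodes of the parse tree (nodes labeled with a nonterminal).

8

[Ty [Base a] => [Ty [Base a] => [Ty [Base bool] => [Ty [Base a]]]]]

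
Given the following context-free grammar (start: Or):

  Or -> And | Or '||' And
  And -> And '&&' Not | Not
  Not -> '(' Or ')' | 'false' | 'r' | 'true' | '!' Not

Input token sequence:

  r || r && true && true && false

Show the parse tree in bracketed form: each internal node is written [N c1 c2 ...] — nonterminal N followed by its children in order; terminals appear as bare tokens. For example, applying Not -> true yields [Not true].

[Or [Or [And [Not r]]] || [And [And [And [And [Not r]] && [Not true]] && [Not true]] && [Not false]]]

Or
Or || And
And || And
Not || And
r || And
r || And && Not
r || And && Not && Not
r || And && Not && Not && Not
r || Not && Not && Not && Not
r || r && Not && Not && Not
r || r && true && Not && Not
r || r && true && true && Not
r || r && true && true && false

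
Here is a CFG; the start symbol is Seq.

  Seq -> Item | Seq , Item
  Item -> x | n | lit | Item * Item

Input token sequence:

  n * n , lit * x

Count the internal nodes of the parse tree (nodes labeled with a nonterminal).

8

[Seq [Seq [Item [Item n] * [Item n]]] , [Item [Item lit] * [Item x]]]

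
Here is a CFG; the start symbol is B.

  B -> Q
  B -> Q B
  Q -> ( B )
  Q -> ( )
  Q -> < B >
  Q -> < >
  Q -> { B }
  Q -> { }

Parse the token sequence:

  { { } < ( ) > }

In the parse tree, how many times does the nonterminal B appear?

[B [Q { [B [Q { }] [B [Q < [B [Q ( )]] >]]] }]]

4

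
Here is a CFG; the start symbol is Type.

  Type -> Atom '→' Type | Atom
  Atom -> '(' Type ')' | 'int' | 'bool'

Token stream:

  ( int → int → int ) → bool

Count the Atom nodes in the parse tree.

[Type [Atom ( [Type [Atom int] → [Type [Atom int] → [Type [Atom int]]]] )] → [Type [Atom bool]]]

5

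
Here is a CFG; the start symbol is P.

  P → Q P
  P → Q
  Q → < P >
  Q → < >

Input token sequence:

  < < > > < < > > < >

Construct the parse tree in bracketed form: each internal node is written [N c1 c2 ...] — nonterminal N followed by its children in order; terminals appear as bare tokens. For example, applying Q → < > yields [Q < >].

[P [Q < [P [Q < >]] >] [P [Q < [P [Q < >]] >] [P [Q < >]]]]

P
Q P
< P > P
< Q > P
< < > > P
< < > > Q P
< < > > < P > P
< < > > < Q > P
< < > > < < > > P
< < > > < < > > Q
< < > > < < > > < >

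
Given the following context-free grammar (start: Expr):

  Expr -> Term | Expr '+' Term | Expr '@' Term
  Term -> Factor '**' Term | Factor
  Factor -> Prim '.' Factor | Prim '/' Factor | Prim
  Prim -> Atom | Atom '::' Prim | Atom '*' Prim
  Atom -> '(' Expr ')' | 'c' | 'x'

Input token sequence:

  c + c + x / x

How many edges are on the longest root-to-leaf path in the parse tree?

[Expr [Expr [Expr [Term [Factor [Prim [Atom c]]]]] + [Term [Factor [Prim [Atom c]]]]] + [Term [Factor [Prim [Atom x]] / [Factor [Prim [Atom x]]]]]]

7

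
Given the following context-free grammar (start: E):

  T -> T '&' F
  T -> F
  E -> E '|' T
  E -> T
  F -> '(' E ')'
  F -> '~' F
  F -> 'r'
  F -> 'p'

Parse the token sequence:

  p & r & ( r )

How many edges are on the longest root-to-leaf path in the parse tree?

6

[E [T [T [T [F p]] & [F r]] & [F ( [E [T [F r]]] )]]]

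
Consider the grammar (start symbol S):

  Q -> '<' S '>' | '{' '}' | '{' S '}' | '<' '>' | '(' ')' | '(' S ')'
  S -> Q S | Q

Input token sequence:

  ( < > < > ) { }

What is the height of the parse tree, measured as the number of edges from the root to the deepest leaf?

[S [Q ( [S [Q < >] [S [Q < >]]] )] [S [Q { }]]]

5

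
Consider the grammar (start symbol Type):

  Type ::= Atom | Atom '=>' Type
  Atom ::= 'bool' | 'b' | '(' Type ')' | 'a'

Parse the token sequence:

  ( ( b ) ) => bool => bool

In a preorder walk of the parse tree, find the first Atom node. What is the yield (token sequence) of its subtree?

[Type [Atom ( [Type [Atom ( [Type [Atom b]] )]] )] => [Type [Atom bool] => [Type [Atom bool]]]]

( ( b ) )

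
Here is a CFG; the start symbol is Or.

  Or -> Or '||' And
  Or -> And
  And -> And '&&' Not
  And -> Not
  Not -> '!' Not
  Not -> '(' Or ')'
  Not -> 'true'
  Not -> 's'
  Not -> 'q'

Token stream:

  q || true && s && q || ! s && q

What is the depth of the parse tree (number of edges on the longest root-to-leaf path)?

6

[Or [Or [Or [And [Not q]]] || [And [And [And [Not true]] && [Not s]] && [Not q]]] || [And [And [Not ! [Not s]]] && [Not q]]]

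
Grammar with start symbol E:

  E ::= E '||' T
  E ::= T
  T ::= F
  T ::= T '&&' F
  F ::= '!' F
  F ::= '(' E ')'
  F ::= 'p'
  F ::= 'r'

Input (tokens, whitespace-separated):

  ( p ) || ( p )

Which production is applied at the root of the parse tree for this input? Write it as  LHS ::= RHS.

E ::= E '||' T

[E [E [T [F ( [E [T [F p]]] )]]] || [T [F ( [E [T [F p]]] )]]]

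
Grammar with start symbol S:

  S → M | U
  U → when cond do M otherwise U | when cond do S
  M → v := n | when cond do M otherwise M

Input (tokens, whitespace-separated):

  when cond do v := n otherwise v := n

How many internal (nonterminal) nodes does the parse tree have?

[S [M when cond do [M v := n] otherwise [M v := n]]]

4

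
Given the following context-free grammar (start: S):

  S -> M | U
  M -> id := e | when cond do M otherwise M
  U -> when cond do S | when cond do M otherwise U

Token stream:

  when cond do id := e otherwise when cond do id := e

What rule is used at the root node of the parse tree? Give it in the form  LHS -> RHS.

S -> U

[S [U when cond do [M id := e] otherwise [U when cond do [S [M id := e]]]]]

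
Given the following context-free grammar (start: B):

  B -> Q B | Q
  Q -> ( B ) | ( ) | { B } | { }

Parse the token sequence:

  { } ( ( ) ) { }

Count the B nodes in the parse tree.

[B [Q { }] [B [Q ( [B [Q ( )]] )] [B [Q { }]]]]

4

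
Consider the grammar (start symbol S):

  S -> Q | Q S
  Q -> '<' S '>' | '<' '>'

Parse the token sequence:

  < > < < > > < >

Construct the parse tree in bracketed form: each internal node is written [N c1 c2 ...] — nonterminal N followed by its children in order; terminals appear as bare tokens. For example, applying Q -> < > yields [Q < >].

S
Q S
< > S
< > Q S
< > < S > S
< > < Q > S
< > < < > > S
< > < < > > Q
< > < < > > < >

[S [Q < >] [S [Q < [S [Q < >]] >] [S [Q < >]]]]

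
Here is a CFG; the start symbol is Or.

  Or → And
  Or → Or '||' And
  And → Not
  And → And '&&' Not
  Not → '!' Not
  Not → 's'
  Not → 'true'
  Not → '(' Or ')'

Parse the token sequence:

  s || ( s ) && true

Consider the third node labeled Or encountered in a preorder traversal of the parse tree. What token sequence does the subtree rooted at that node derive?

[Or [Or [And [Not s]]] || [And [And [Not ( [Or [And [Not s]]] )]] && [Not true]]]

s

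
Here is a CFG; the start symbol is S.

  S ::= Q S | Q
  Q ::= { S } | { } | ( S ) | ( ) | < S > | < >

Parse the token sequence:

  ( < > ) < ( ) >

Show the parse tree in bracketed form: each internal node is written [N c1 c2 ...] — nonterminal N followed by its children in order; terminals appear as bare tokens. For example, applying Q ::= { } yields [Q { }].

S
Q S
( S ) S
( Q ) S
( < > ) S
( < > ) Q
( < > ) < S >
( < > ) < Q >
( < > ) < ( ) >

[S [Q ( [S [Q < >]] )] [S [Q < [S [Q ( )]] >]]]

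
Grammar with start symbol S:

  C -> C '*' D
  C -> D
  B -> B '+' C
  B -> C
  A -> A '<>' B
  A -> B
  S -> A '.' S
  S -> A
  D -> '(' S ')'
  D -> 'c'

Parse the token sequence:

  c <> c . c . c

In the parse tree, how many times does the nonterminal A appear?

[S [A [A [B [C [D c]]]] <> [B [C [D c]]]] . [S [A [B [C [D c]]]] . [S [A [B [C [D c]]]]]]]

4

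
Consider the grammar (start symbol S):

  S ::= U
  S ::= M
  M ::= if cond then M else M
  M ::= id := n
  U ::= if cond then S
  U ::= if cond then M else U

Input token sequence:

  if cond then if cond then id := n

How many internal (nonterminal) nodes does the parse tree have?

6

[S [U if cond then [S [U if cond then [S [M id := n]]]]]]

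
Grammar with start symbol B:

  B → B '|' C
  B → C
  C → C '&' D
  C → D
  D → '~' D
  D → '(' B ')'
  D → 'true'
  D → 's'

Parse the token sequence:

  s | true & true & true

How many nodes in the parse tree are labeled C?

[B [B [C [D s]]] | [C [C [C [D true]] & [D true]] & [D true]]]

4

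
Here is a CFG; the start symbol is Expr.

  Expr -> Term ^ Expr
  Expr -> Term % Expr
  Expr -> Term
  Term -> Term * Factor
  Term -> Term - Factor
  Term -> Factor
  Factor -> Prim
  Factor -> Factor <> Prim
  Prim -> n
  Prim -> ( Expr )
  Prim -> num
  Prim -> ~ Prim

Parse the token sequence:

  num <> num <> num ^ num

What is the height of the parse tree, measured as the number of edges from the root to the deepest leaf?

[Expr [Term [Factor [Factor [Factor [Prim num]] <> [Prim num]] <> [Prim num]]] ^ [Expr [Term [Factor [Prim num]]]]]

6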